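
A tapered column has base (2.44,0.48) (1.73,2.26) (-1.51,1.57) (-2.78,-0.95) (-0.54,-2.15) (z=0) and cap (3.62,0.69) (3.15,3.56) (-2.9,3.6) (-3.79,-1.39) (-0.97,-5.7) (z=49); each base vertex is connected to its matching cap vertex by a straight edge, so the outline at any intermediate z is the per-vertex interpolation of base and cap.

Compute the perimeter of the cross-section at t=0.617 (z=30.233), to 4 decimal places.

Cross-section at t=0.617: each vertex is (1-t)·p0[i] + t·p1[i].
  v1: (1-0.617)·(2.44,0.48) + 0.617·(3.62,0.69) = (3.1681,0.6096)
  v2: (1-0.617)·(1.73,2.26) + 0.617·(3.15,3.56) = (2.6061,3.0621)
  v3: (1-0.617)·(-1.51,1.57) + 0.617·(-2.9,3.6) = (-2.3676,2.8225)
  v4: (1-0.617)·(-2.78,-0.95) + 0.617·(-3.79,-1.39) = (-3.4032,-1.2215)
  v5: (1-0.617)·(-0.54,-2.15) + 0.617·(-0.97,-5.7) = (-0.8053,-4.3403)
Perimeter = Σ |v_{i+1} − v_i|:
  edge 1→2: √(-0.5619² + 2.4525²) = 2.5161 (running 2.5161)
  edge 2→3: √(-4.9738² + -0.2396²) = 4.9795 (running 7.4956)
  edge 3→4: √(-1.0355² + -4.0440²) = 4.1745 (running 11.6701)
  edge 4→5: √(2.5979² + -3.1189²) = 4.0591 (running 15.7292)
  edge 5→1: √(3.9734² + 4.9499²) = 6.3474 (running 22.0766)
Perimeter = 22.0766

Perimeter at t=0.617: 22.0766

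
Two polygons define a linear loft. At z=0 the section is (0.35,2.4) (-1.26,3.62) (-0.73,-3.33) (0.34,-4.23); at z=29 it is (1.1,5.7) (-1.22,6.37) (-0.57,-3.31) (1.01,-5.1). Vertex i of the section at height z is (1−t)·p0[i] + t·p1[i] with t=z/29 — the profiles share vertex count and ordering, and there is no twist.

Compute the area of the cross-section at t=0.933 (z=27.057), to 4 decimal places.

Cross-section at t=0.933: each vertex is (1-t)·p0[i] + t·p1[i].
  v1: (1-0.933)·(0.35,2.4) + 0.933·(1.1,5.7) = (1.0498,5.4789)
  v2: (1-0.933)·(-1.26,3.62) + 0.933·(-1.22,6.37) = (-1.2227,6.1858)
  v3: (1-0.933)·(-0.73,-3.33) + 0.933·(-0.57,-3.31) = (-0.5807,-3.3113)
  v4: (1-0.933)·(0.34,-4.23) + 0.933·(1.01,-5.1) = (0.9651,-5.0417)
Shoelace sum Σ(x_i·y_{i+1} − x_{i+1}·y_i):
  i=1: 1.0498·6.1858 − -1.2227·5.4789 = +13.1924 (running +13.1924)
  i=2: -1.2227·-3.3113 − -0.5807·6.1858 = +7.6409 (running +20.8333)
  i=3: -0.5807·-5.0417 − 0.9651·-3.3113 = +6.1236 (running +26.9570)
  i=4: 0.9651·5.4789 − 1.0498·-5.0417 = +10.5803 (running +37.5372)
Area = |Σ|/2 = |37.5372|/2 = 18.7686

Area at t=0.933: 18.7686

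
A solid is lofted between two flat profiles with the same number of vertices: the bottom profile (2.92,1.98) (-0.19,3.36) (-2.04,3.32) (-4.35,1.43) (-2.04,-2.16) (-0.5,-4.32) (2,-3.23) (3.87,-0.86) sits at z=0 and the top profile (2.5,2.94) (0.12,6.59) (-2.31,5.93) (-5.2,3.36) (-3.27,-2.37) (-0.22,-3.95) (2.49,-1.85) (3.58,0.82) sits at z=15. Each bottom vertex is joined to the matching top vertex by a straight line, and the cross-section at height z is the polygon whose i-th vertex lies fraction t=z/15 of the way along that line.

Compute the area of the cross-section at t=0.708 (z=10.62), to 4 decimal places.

Cross-section at t=0.708: each vertex is (1-t)·p0[i] + t·p1[i].
  v1: (1-0.708)·(2.92,1.98) + 0.708·(2.5,2.94) = (2.6226,2.6597)
  v2: (1-0.708)·(-0.19,3.36) + 0.708·(0.12,6.59) = (0.0295,5.6468)
  v3: (1-0.708)·(-2.04,3.32) + 0.708·(-2.31,5.93) = (-2.2312,5.1679)
  v4: (1-0.708)·(-4.35,1.43) + 0.708·(-5.2,3.36) = (-4.9518,2.7964)
  v5: (1-0.708)·(-2.04,-2.16) + 0.708·(-3.27,-2.37) = (-2.9108,-2.3087)
  v6: (1-0.708)·(-0.5,-4.32) + 0.708·(-0.22,-3.95) = (-0.3018,-4.0580)
  v7: (1-0.708)·(2,-3.23) + 0.708·(2.49,-1.85) = (2.3469,-2.2530)
  v8: (1-0.708)·(3.87,-0.86) + 0.708·(3.58,0.82) = (3.6647,0.3294)
Shoelace sum Σ(x_i·y_{i+1} − x_{i+1}·y_i):
  i=1: 2.6226·5.6468 − 0.0295·2.6597 = +14.7312 (running +14.7312)
  i=2: 0.0295·5.1679 − -2.2312·5.6468 = +12.7514 (running +27.4826)
  i=3: -2.2312·2.7964 − -4.9518·5.1679 = +19.3510 (running +46.8336)
  i=4: -4.9518·-2.3087 − -2.9108·2.7964 = +19.5721 (running +66.4057)
  i=5: -2.9108·-4.0580 − -0.3018·-2.3087 = +11.1156 (running +77.5213)
  i=6: -0.3018·-2.2530 − 2.3469·-4.0580 = +10.2037 (running +87.7251)
  i=7: 2.3469·0.3294 − 3.6647·-2.2530 = +9.0295 (running +96.7546)
  i=8: 3.6647·2.6597 − 2.6226·0.3294 = +8.8829 (running +105.6375)
Area = |Σ|/2 = |105.6375|/2 = 52.8187

Area at t=0.708: 52.8187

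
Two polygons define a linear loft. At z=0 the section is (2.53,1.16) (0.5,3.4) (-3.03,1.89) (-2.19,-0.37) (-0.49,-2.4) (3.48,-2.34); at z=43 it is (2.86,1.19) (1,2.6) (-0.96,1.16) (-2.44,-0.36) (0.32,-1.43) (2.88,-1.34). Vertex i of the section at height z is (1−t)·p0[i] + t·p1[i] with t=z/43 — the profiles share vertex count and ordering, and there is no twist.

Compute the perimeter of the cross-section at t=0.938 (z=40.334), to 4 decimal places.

Cross-section at t=0.938: each vertex is (1-t)·p0[i] + t·p1[i].
  v1: (1-0.938)·(2.53,1.16) + 0.938·(2.86,1.19) = (2.8395,1.1881)
  v2: (1-0.938)·(0.5,3.4) + 0.938·(1,2.6) = (0.9690,2.6496)
  v3: (1-0.938)·(-3.03,1.89) + 0.938·(-0.96,1.16) = (-1.0883,1.2053)
  v4: (1-0.938)·(-2.19,-0.37) + 0.938·(-2.44,-0.36) = (-2.4245,-0.3606)
  v5: (1-0.938)·(-0.49,-2.4) + 0.938·(0.32,-1.43) = (0.2698,-1.4901)
  v6: (1-0.938)·(3.48,-2.34) + 0.938·(2.88,-1.34) = (2.9172,-1.4020)
Perimeter = Σ |v_{i+1} − v_i|:
  edge 1→2: √(-1.8705² + 1.4615²) = 2.3738 (running 2.3738)
  edge 2→3: √(-2.0573² + -1.4443²) = 2.5137 (running 4.8875)
  edge 3→4: √(-1.3362² + -1.5659²) = 2.0585 (running 6.9460)
  edge 4→5: √(2.6943² + -1.1295²) = 2.9215 (running 9.8674)
  edge 5→6: √(2.6474² + 0.0881²) = 2.6489 (running 12.5163)
  edge 6→1: √(-0.0777² + 2.5901²) = 2.5913 (running 15.1076)
Perimeter = 15.1076

Perimeter at t=0.938: 15.1076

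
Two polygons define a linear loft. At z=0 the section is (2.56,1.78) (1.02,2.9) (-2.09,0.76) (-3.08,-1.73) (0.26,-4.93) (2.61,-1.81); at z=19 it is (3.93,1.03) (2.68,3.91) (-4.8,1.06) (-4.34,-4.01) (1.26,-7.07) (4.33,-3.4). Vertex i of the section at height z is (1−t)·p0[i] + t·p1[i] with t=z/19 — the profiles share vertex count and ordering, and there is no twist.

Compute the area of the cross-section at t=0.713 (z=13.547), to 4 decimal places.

Cross-section at t=0.713: each vertex is (1-t)·p0[i] + t·p1[i].
  v1: (1-0.713)·(2.56,1.78) + 0.713·(3.93,1.03) = (3.5368,1.2452)
  v2: (1-0.713)·(1.02,2.9) + 0.713·(2.68,3.91) = (2.2036,3.6201)
  v3: (1-0.713)·(-2.09,0.76) + 0.713·(-4.8,1.06) = (-4.0222,0.9739)
  v4: (1-0.713)·(-3.08,-1.73) + 0.713·(-4.34,-4.01) = (-3.9784,-3.3556)
  v5: (1-0.713)·(0.26,-4.93) + 0.713·(1.26,-7.07) = (0.9730,-6.4558)
  v6: (1-0.713)·(2.61,-1.81) + 0.713·(4.33,-3.4) = (3.8364,-2.9437)
Shoelace sum Σ(x_i·y_{i+1} − x_{i+1}·y_i):
  i=1: 3.5368·3.6201 − 2.2036·1.2452 = +10.0597 (running +10.0597)
  i=2: 2.2036·0.9739 − -4.0222·3.6201 = +16.7071 (running +26.7668)
  i=3: -4.0222·-3.3556 − -3.9784·0.9739 = +17.3717 (running +44.1385)
  i=4: -3.9784·-6.4558 − 0.9730·-3.3556 = +28.9487 (running +73.0872)
  i=5: 0.9730·-2.9437 − 3.8364·-6.4558 = +21.9027 (running +94.9899)
  i=6: 3.8364·1.2452 − 3.5368·-2.9437 = +15.1884 (running +110.1783)
Area = |Σ|/2 = |110.1783|/2 = 55.0891

Area at t=0.713: 55.0891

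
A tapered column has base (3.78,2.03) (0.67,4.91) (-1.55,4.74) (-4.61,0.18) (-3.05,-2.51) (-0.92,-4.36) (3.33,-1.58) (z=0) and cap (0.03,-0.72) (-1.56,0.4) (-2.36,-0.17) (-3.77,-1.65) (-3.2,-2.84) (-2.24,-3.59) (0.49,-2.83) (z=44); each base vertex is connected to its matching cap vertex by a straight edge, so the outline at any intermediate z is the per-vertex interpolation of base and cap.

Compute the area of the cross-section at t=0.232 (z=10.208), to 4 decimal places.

Area at t=0.232: 38.8165

Cross-section at t=0.232: each vertex is (1-t)·p0[i] + t·p1[i].
  v1: (1-0.232)·(3.78,2.03) + 0.232·(0.03,-0.72) = (2.9100,1.3920)
  v2: (1-0.232)·(0.67,4.91) + 0.232·(-1.56,0.4) = (0.1526,3.8637)
  v3: (1-0.232)·(-1.55,4.74) + 0.232·(-2.36,-0.17) = (-1.7379,3.6009)
  v4: (1-0.232)·(-4.61,0.18) + 0.232·(-3.77,-1.65) = (-4.4151,-0.2446)
  v5: (1-0.232)·(-3.05,-2.51) + 0.232·(-3.2,-2.84) = (-3.0848,-2.5866)
  v6: (1-0.232)·(-0.92,-4.36) + 0.232·(-2.24,-3.59) = (-1.2262,-4.1814)
  v7: (1-0.232)·(3.33,-1.58) + 0.232·(0.49,-2.83) = (2.6711,-1.8700)
Shoelace sum Σ(x_i·y_{i+1} − x_{i+1}·y_i):
  i=1: 2.9100·3.8637 − 0.1526·1.3920 = +11.0308 (running +11.0308)
  i=2: 0.1526·3.6009 − -1.7379·3.8637 = +7.2644 (running +18.2952)
  i=3: -1.7379·-0.2446 − -4.4151·3.6009 = +16.3233 (running +34.6186)
  i=4: -4.4151·-2.5866 − -3.0848·-0.2446 = +10.6656 (running +45.2841)
  i=5: -3.0848·-4.1814 − -1.2262·-2.5866 = +9.7269 (running +55.0111)
  i=6: -1.2262·-1.8700 − 2.6711·-4.1814 = +13.4620 (running +68.4730)
  i=7: 2.6711·1.3920 − 2.9100·-1.8700 = +9.1599 (running +77.6329)
Area = |Σ|/2 = |77.6329|/2 = 38.8165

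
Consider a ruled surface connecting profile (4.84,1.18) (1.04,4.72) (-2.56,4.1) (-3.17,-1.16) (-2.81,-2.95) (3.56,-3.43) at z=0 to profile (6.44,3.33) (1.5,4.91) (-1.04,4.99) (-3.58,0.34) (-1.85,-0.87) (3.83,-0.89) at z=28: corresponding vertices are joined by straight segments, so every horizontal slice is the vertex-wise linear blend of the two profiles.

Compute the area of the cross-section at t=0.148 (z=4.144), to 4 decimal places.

Area at t=0.148: 49.3372

Cross-section at t=0.148: each vertex is (1-t)·p0[i] + t·p1[i].
  v1: (1-0.148)·(4.84,1.18) + 0.148·(6.44,3.33) = (5.0768,1.4982)
  v2: (1-0.148)·(1.04,4.72) + 0.148·(1.5,4.91) = (1.1081,4.7481)
  v3: (1-0.148)·(-2.56,4.1) + 0.148·(-1.04,4.99) = (-2.3350,4.2317)
  v4: (1-0.148)·(-3.17,-1.16) + 0.148·(-3.58,0.34) = (-3.2307,-0.9380)
  v5: (1-0.148)·(-2.81,-2.95) + 0.148·(-1.85,-0.87) = (-2.6679,-2.6422)
  v6: (1-0.148)·(3.56,-3.43) + 0.148·(3.83,-0.89) = (3.6000,-3.0541)
Shoelace sum Σ(x_i·y_{i+1} − x_{i+1}·y_i):
  i=1: 5.0768·4.7481 − 1.1081·1.4982 = +22.4451 (running +22.4451)
  i=2: 1.1081·4.2317 − -2.3350·4.7481 = +15.7761 (running +38.2213)
  i=3: -2.3350·-0.9380 − -3.2307·4.2317 = +15.8616 (running +54.0829)
  i=4: -3.2307·-2.6422 − -2.6679·-0.9380 = +6.0335 (running +60.1163)
  i=5: -2.6679·-3.0541 − 3.6000·-2.6422 = +17.6597 (running +77.7760)
  i=6: 3.6000·1.4982 − 5.0768·-3.0541 = +20.8984 (running +98.6745)
Area = |Σ|/2 = |98.6745|/2 = 49.3372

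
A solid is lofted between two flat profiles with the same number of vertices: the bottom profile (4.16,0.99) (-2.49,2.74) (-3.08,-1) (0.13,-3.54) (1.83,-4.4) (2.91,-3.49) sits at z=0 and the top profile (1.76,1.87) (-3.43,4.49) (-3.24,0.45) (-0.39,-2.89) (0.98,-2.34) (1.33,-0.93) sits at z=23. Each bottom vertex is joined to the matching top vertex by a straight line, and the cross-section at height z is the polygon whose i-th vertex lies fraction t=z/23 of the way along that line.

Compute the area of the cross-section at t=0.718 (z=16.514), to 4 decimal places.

Cross-section at t=0.718: each vertex is (1-t)·p0[i] + t·p1[i].
  v1: (1-0.718)·(4.16,0.99) + 0.718·(1.76,1.87) = (2.4368,1.6218)
  v2: (1-0.718)·(-2.49,2.74) + 0.718·(-3.43,4.49) = (-3.1649,3.9965)
  v3: (1-0.718)·(-3.08,-1) + 0.718·(-3.24,0.45) = (-3.1949,0.0411)
  v4: (1-0.718)·(0.13,-3.54) + 0.718·(-0.39,-2.89) = (-0.2434,-3.0733)
  v5: (1-0.718)·(1.83,-4.4) + 0.718·(0.98,-2.34) = (1.2197,-2.9209)
  v6: (1-0.718)·(2.91,-3.49) + 0.718·(1.33,-0.93) = (1.7756,-1.6519)
Shoelace sum Σ(x_i·y_{i+1} − x_{i+1}·y_i):
  i=1: 2.4368·3.9965 − -3.1649·1.6218 = +14.8717 (running +14.8717)
  i=2: -3.1649·0.0411 − -3.1949·3.9965 = +12.6383 (running +27.5099)
  i=3: -3.1949·-3.0733 − -0.2434·0.0411 = +9.8288 (running +37.3388)
  i=4: -0.2434·-2.9209 − 1.2197·-3.0733 = +4.4593 (running +41.7981)
  i=5: 1.2197·-1.6519 − 1.7756·-2.9209 = +3.1714 (running +44.9695)
  i=6: 1.7756·1.6218 − 2.4368·-1.6519 = +6.9051 (running +51.8746)
Area = |Σ|/2 = |51.8746|/2 = 25.9373

Area at t=0.718: 25.9373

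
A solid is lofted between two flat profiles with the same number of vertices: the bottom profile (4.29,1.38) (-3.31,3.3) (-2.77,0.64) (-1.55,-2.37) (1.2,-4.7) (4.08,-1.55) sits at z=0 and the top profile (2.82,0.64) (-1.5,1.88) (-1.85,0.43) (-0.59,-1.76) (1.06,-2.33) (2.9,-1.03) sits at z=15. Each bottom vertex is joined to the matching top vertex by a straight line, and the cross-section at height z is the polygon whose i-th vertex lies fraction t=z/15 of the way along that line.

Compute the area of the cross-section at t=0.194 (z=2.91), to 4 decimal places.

Cross-section at t=0.194: each vertex is (1-t)·p0[i] + t·p1[i].
  v1: (1-0.194)·(4.29,1.38) + 0.194·(2.82,0.64) = (4.0048,1.2364)
  v2: (1-0.194)·(-3.31,3.3) + 0.194·(-1.5,1.88) = (-2.9589,3.0245)
  v3: (1-0.194)·(-2.77,0.64) + 0.194·(-1.85,0.43) = (-2.5915,0.5993)
  v4: (1-0.194)·(-1.55,-2.37) + 0.194·(-0.59,-1.76) = (-1.3638,-2.2517)
  v5: (1-0.194)·(1.2,-4.7) + 0.194·(1.06,-2.33) = (1.1728,-4.2402)
  v6: (1-0.194)·(4.08,-1.55) + 0.194·(2.9,-1.03) = (3.8511,-1.4491)
Shoelace sum Σ(x_i·y_{i+1} − x_{i+1}·y_i):
  i=1: 4.0048·3.0245 − -2.9589·1.2364 = +15.7711 (running +15.7711)
  i=2: -2.9589·0.5993 − -2.5915·3.0245 = +6.0650 (running +21.8361)
  i=3: -2.5915·-2.2517 − -1.3638·0.5993 = +6.6525 (running +28.4886)
  i=4: -1.3638·-4.2402 − 1.1728·-2.2517 = +8.4235 (running +36.9120)
  i=5: 1.1728·-1.4491 − 3.8511·-4.2402 = +14.6298 (running +51.5419)
  i=6: 3.8511·1.2364 − 4.0048·-1.4491 = +10.5651 (running +62.1070)
Area = |Σ|/2 = |62.1070|/2 = 31.0535

Area at t=0.194: 31.0535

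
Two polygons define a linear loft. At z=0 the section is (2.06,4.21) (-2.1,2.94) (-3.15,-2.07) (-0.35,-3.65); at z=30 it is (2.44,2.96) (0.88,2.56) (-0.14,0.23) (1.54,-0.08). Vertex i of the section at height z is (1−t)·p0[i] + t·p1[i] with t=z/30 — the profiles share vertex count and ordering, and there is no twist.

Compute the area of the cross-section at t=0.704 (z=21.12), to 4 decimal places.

Cross-section at t=0.704: each vertex is (1-t)·p0[i] + t·p1[i].
  v1: (1-0.704)·(2.06,4.21) + 0.704·(2.44,2.96) = (2.3275,3.3300)
  v2: (1-0.704)·(-2.1,2.94) + 0.704·(0.88,2.56) = (-0.0021,2.6725)
  v3: (1-0.704)·(-3.15,-2.07) + 0.704·(-0.14,0.23) = (-1.0310,-0.4508)
  v4: (1-0.704)·(-0.35,-3.65) + 0.704·(1.54,-0.08) = (0.9806,-1.1367)
Shoelace sum Σ(x_i·y_{i+1} − x_{i+1}·y_i):
  i=1: 2.3275·2.6725 − -0.0021·3.3300 = +6.2272 (running +6.2272)
  i=2: -0.0021·-0.4508 − -1.0310·2.6725 = +2.7562 (running +8.9833)
  i=3: -1.0310·-1.1367 − 0.9806·-0.4508 = +1.6139 (running +10.5973)
  i=4: 0.9806·3.3300 − 2.3275·-1.1367 = +5.9110 (running +16.5083)
Area = |Σ|/2 = |16.5083|/2 = 8.2541

Area at t=0.704: 8.2541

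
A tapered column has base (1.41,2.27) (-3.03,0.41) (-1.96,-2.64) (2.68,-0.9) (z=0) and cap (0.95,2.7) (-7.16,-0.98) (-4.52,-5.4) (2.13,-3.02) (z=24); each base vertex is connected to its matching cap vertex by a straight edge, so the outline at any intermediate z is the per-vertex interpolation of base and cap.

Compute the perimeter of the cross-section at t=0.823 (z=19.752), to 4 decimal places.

Cross-section at t=0.823: each vertex is (1-t)·p0[i] + t·p1[i].
  v1: (1-0.823)·(1.41,2.27) + 0.823·(0.95,2.7) = (1.0314,2.6239)
  v2: (1-0.823)·(-3.03,0.41) + 0.823·(-7.16,-0.98) = (-6.4290,-0.7340)
  v3: (1-0.823)·(-1.96,-2.64) + 0.823·(-4.52,-5.4) = (-4.0669,-4.9115)
  v4: (1-0.823)·(2.68,-0.9) + 0.823·(2.13,-3.02) = (2.2273,-2.6448)
Perimeter = Σ |v_{i+1} − v_i|:
  edge 1→2: √(-7.4604² + -3.3579²) = 8.1813 (running 8.1813)
  edge 2→3: √(2.3621² + -4.1775²) = 4.7991 (running 12.9803)
  edge 3→4: √(6.2942² + 2.2667²) = 6.6899 (running 19.6703)
  edge 4→1: √(-1.1959² + 5.2687²) = 5.4027 (running 25.0730)
Perimeter = 25.0730

Perimeter at t=0.823: 25.0730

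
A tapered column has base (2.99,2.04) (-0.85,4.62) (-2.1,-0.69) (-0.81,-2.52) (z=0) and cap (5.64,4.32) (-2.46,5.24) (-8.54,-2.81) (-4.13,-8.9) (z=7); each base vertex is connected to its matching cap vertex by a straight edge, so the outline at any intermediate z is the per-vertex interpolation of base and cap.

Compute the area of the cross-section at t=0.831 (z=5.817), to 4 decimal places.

Cross-section at t=0.831: each vertex is (1-t)·p0[i] + t·p1[i].
  v1: (1-0.831)·(2.99,2.04) + 0.831·(5.64,4.32) = (5.1921,3.9347)
  v2: (1-0.831)·(-0.85,4.62) + 0.831·(-2.46,5.24) = (-2.1879,5.1352)
  v3: (1-0.831)·(-2.1,-0.69) + 0.831·(-8.54,-2.81) = (-7.4516,-2.4517)
  v4: (1-0.831)·(-0.81,-2.52) + 0.831·(-4.13,-8.9) = (-3.5689,-7.8218)
Shoelace sum Σ(x_i·y_{i+1} − x_{i+1}·y_i):
  i=1: 5.1921·5.1352 − -2.1879·3.9347 = +35.2716 (running +35.2716)
  i=2: -2.1879·-2.4517 − -7.4516·5.1352 = +43.6300 (running +78.9015)
  i=3: -7.4516·-7.8218 − -3.5689·-2.4517 = +49.5351 (running +128.4366)
  i=4: -3.5689·3.9347 − 5.1921·-7.8218 = +26.5693 (running +155.0059)
Area = |Σ|/2 = |155.0059|/2 = 77.5030

Area at t=0.831: 77.5030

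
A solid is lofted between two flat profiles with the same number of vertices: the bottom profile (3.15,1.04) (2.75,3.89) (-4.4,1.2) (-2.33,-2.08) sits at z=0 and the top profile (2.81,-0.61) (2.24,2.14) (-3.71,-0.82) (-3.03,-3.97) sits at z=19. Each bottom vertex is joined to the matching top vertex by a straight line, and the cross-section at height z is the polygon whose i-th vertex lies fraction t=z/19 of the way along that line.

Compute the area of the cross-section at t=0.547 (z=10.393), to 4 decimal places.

Area at t=0.547: 21.0126

Cross-section at t=0.547: each vertex is (1-t)·p0[i] + t·p1[i].
  v1: (1-0.547)·(3.15,1.04) + 0.547·(2.81,-0.61) = (2.9640,0.1374)
  v2: (1-0.547)·(2.75,3.89) + 0.547·(2.24,2.14) = (2.4710,2.9327)
  v3: (1-0.547)·(-4.4,1.2) + 0.547·(-3.71,-0.82) = (-4.0226,0.0951)
  v4: (1-0.547)·(-2.33,-2.08) + 0.547·(-3.03,-3.97) = (-2.7129,-3.1138)
Shoelace sum Σ(x_i·y_{i+1} − x_{i+1}·y_i):
  i=1: 2.9640·2.9327 − 2.4710·0.1374 = +8.3531 (running +8.3531)
  i=2: 2.4710·0.0951 − -4.0226·2.9327 = +12.0321 (running +20.3852)
  i=3: -4.0226·-3.1138 − -2.7129·0.0951 = +12.7835 (running +33.1687)
  i=4: -2.7129·0.1374 − 2.9640·-3.1138 = +8.8566 (running +42.0252)
Area = |Σ|/2 = |42.0252|/2 = 21.0126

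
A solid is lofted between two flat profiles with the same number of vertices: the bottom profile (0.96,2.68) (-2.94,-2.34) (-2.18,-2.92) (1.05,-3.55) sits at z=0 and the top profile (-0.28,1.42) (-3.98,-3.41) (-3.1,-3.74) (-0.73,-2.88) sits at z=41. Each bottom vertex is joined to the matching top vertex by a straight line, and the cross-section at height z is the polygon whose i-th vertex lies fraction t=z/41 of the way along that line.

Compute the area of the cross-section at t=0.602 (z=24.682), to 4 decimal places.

Area at t=0.602: 9.6947

Cross-section at t=0.602: each vertex is (1-t)·p0[i] + t·p1[i].
  v1: (1-0.602)·(0.96,2.68) + 0.602·(-0.28,1.42) = (0.2135,1.9215)
  v2: (1-0.602)·(-2.94,-2.34) + 0.602·(-3.98,-3.41) = (-3.5661,-2.9841)
  v3: (1-0.602)·(-2.18,-2.92) + 0.602·(-3.1,-3.74) = (-2.7338,-3.4136)
  v4: (1-0.602)·(1.05,-3.55) + 0.602·(-0.73,-2.88) = (-0.0216,-3.1467)
Shoelace sum Σ(x_i·y_{i+1} − x_{i+1}·y_i):
  i=1: 0.2135·-2.9841 − -3.5661·1.9215 = +6.2150 (running +6.2150)
  i=2: -3.5661·-3.4136 − -2.7338·-2.9841 = +4.0152 (running +10.2301)
  i=3: -2.7338·-3.1467 − -0.0216·-3.4136 = +8.5289 (running +18.7590)
  i=4: -0.0216·1.9215 − 0.2135·-3.1467 = +0.6304 (running +19.3894)
Area = |Σ|/2 = |19.3894|/2 = 9.6947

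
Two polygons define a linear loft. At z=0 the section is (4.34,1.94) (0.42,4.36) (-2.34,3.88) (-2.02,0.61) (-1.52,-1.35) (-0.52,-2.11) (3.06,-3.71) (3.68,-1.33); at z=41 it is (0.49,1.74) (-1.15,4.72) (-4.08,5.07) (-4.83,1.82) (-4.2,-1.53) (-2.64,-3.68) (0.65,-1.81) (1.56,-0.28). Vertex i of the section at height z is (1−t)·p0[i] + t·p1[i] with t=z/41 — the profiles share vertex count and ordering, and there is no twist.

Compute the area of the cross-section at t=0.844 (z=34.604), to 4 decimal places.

Cross-section at t=0.844: each vertex is (1-t)·p0[i] + t·p1[i].
  v1: (1-0.844)·(4.34,1.94) + 0.844·(0.49,1.74) = (1.0906,1.7712)
  v2: (1-0.844)·(0.42,4.36) + 0.844·(-1.15,4.72) = (-0.9051,4.6638)
  v3: (1-0.844)·(-2.34,3.88) + 0.844·(-4.08,5.07) = (-3.8086,4.8844)
  v4: (1-0.844)·(-2.02,0.61) + 0.844·(-4.83,1.82) = (-4.3916,1.6312)
  v5: (1-0.844)·(-1.52,-1.35) + 0.844·(-4.2,-1.53) = (-3.7819,-1.5019)
  v6: (1-0.844)·(-0.52,-2.11) + 0.844·(-2.64,-3.68) = (-2.3093,-3.4351)
  v7: (1-0.844)·(3.06,-3.71) + 0.844·(0.65,-1.81) = (1.0260,-2.1064)
  v8: (1-0.844)·(3.68,-1.33) + 0.844·(1.56,-0.28) = (1.8907,-0.4438)
Shoelace sum Σ(x_i·y_{i+1} − x_{i+1}·y_i):
  i=1: 1.0906·4.6638 − -0.9051·1.7712 = +6.6895 (running +6.6895)
  i=2: -0.9051·4.8844 − -3.8086·4.6638 = +13.3418 (running +20.0312)
  i=3: -3.8086·1.6312 − -4.3916·4.8844 = +15.2377 (running +35.2689)
  i=4: -4.3916·-1.5019 − -3.7819·1.6312 = +12.7651 (running +48.0340)
  i=5: -3.7819·-3.4351 − -2.3093·-1.5019 = +9.5228 (running +57.5569)
  i=6: -2.3093·-2.1064 − 1.0260·-3.4351 = +8.3885 (running +65.9454)
  i=7: 1.0260·-0.4438 − 1.8907·-2.1064 = +3.5273 (running +69.4727)
  i=8: 1.8907·1.7712 − 1.0906·-0.4438 = +3.8329 (running +73.3055)
Area = |Σ|/2 = |73.3055|/2 = 36.6528

Area at t=0.844: 36.6528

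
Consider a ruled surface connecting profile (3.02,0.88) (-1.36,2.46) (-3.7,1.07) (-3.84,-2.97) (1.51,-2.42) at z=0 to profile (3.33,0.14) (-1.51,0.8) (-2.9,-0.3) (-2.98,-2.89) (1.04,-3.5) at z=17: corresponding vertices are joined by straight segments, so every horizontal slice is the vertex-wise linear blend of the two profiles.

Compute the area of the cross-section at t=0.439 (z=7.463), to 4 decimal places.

Area at t=0.439: 23.2703

Cross-section at t=0.439: each vertex is (1-t)·p0[i] + t·p1[i].
  v1: (1-0.439)·(3.02,0.88) + 0.439·(3.33,0.14) = (3.1561,0.5551)
  v2: (1-0.439)·(-1.36,2.46) + 0.439·(-1.51,0.8) = (-1.4259,1.7313)
  v3: (1-0.439)·(-3.7,1.07) + 0.439·(-2.9,-0.3) = (-3.3488,0.4686)
  v4: (1-0.439)·(-3.84,-2.97) + 0.439·(-2.98,-2.89) = (-3.4625,-2.9349)
  v5: (1-0.439)·(1.51,-2.42) + 0.439·(1.04,-3.5) = (1.3037,-2.8941)
Shoelace sum Σ(x_i·y_{i+1} − x_{i+1}·y_i):
  i=1: 3.1561·1.7313 − -1.4259·0.5551 = +6.2556 (running +6.2556)
  i=2: -1.4259·0.4686 − -3.3488·1.7313 = +5.1295 (running +11.3851)
  i=3: -3.3488·-2.9349 − -3.4625·0.4686 = +11.4507 (running +22.8358)
  i=4: -3.4625·-2.8941 − 1.3037·-2.9349 = +13.8469 (running +36.6827)
  i=5: 1.3037·0.5551 − 3.1561·-2.8941 = +9.8578 (running +46.5405)
Area = |Σ|/2 = |46.5405|/2 = 23.2703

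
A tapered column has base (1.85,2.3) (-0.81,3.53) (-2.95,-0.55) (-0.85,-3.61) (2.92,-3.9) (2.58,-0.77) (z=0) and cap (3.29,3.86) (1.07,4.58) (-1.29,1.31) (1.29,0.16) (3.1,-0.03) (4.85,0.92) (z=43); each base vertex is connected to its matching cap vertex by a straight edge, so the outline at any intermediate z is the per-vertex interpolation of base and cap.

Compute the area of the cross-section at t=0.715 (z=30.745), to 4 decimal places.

Cross-section at t=0.715: each vertex is (1-t)·p0[i] + t·p1[i].
  v1: (1-0.715)·(1.85,2.3) + 0.715·(3.29,3.86) = (2.8796,3.4154)
  v2: (1-0.715)·(-0.81,3.53) + 0.715·(1.07,4.58) = (0.5342,4.2807)
  v3: (1-0.715)·(-2.95,-0.55) + 0.715·(-1.29,1.31) = (-1.7631,0.7799)
  v4: (1-0.715)·(-0.85,-3.61) + 0.715·(1.29,0.16) = (0.6801,-0.9144)
  v5: (1-0.715)·(2.92,-3.9) + 0.715·(3.1,-0.03) = (3.0487,-1.1330)
  v6: (1-0.715)·(2.58,-0.77) + 0.715·(4.85,0.92) = (4.2030,0.4384)
Shoelace sum Σ(x_i·y_{i+1} − x_{i+1}·y_i):
  i=1: 2.8796·4.2807 − 0.5342·3.4154 = +10.5023 (running +10.5023)
  i=2: 0.5342·0.7799 − -1.7631·4.2807 = +7.9640 (running +18.4664)
  i=3: -1.7631·-0.9144 − 0.6801·0.7799 = +1.0819 (running +19.5482)
  i=4: 0.6801·-1.1330 − 3.0487·-0.9144 = +2.0174 (running +21.5656)
  i=5: 3.0487·0.4384 − 4.2030·-1.1330 = +6.0982 (running +27.6638)
  i=6: 4.2030·3.4154 − 2.8796·0.4384 = +13.0928 (running +40.7566)
Area = |Σ|/2 = |40.7566|/2 = 20.3783

Area at t=0.715: 20.3783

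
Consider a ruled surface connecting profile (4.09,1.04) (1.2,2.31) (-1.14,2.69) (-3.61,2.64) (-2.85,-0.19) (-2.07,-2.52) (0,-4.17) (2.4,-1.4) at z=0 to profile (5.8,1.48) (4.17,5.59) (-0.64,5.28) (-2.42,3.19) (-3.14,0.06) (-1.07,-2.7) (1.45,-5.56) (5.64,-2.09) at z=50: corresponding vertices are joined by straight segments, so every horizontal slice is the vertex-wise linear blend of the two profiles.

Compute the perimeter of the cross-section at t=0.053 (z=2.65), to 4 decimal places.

Cross-section at t=0.053: each vertex is (1-t)·p0[i] + t·p1[i].
  v1: (1-0.053)·(4.09,1.04) + 0.053·(5.8,1.48) = (4.1806,1.0633)
  v2: (1-0.053)·(1.2,2.31) + 0.053·(4.17,5.59) = (1.3574,2.4838)
  v3: (1-0.053)·(-1.14,2.69) + 0.053·(-0.64,5.28) = (-1.1135,2.8273)
  v4: (1-0.053)·(-3.61,2.64) + 0.053·(-2.42,3.19) = (-3.5469,2.6692)
  v5: (1-0.053)·(-2.85,-0.19) + 0.053·(-3.14,0.06) = (-2.8654,-0.1768)
  v6: (1-0.053)·(-2.07,-2.52) + 0.053·(-1.07,-2.7) = (-2.0170,-2.5295)
  v7: (1-0.053)·(0,-4.17) + 0.053·(1.45,-5.56) = (0.0769,-4.2437)
  v8: (1-0.053)·(2.4,-1.4) + 0.053·(5.64,-2.09) = (2.5717,-1.4366)
Perimeter = Σ |v_{i+1} − v_i|:
  edge 1→2: √(-2.8232² + 1.4205²) = 3.1605 (running 3.1605)
  edge 2→3: √(-2.4709² + 0.3434²) = 2.4947 (running 5.6551)
  edge 3→4: √(-2.4334² + -0.1581²) = 2.4386 (running 8.0937)
  edge 4→5: √(0.6816² + -2.8459²) = 2.9264 (running 11.0200)
  edge 5→6: √(0.8484² + -2.3528²) = 2.5011 (running 13.5211)
  edge 6→7: √(2.0938² + -1.7141²) = 2.7060 (running 16.2271)
  edge 7→8: √(2.4949² + 2.8071²) = 3.7556 (running 19.9827)
  edge 8→1: √(1.6089² + 2.4999²) = 2.9729 (running 22.9556)
Perimeter = 22.9556

Perimeter at t=0.053: 22.9556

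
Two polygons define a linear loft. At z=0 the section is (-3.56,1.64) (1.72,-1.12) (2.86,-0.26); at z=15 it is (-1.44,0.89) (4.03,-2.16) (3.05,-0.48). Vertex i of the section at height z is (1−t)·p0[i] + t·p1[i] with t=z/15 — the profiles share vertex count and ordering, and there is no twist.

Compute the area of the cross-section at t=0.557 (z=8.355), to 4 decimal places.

Area at t=0.557: 3.4862

Cross-section at t=0.557: each vertex is (1-t)·p0[i] + t·p1[i].
  v1: (1-0.557)·(-3.56,1.64) + 0.557·(-1.44,0.89) = (-2.3792,1.2222)
  v2: (1-0.557)·(1.72,-1.12) + 0.557·(4.03,-2.16) = (3.0067,-1.6993)
  v3: (1-0.557)·(2.86,-0.26) + 0.557·(3.05,-0.48) = (2.9658,-0.3825)
Shoelace sum Σ(x_i·y_{i+1} − x_{i+1}·y_i):
  i=1: -2.3792·-1.6993 − 3.0067·1.2222 = +0.3680 (running +0.3680)
  i=2: 3.0067·-0.3825 − 2.9658·-1.6993 = +3.8896 (running +4.2576)
  i=3: 2.9658·1.2222 − -2.3792·-0.3825 = +2.7149 (running +6.9724)
Area = |Σ|/2 = |6.9724|/2 = 3.4862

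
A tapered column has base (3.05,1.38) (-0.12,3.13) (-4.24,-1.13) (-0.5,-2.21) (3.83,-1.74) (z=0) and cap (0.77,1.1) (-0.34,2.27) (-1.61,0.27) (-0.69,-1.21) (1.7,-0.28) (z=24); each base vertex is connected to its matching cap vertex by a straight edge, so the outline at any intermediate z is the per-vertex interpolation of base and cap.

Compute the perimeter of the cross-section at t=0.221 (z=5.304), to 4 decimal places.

Perimeter at t=0.221: 18.4181

Cross-section at t=0.221: each vertex is (1-t)·p0[i] + t·p1[i].
  v1: (1-0.221)·(3.05,1.38) + 0.221·(0.77,1.1) = (2.5461,1.3181)
  v2: (1-0.221)·(-0.12,3.13) + 0.221·(-0.34,2.27) = (-0.1686,2.9399)
  v3: (1-0.221)·(-4.24,-1.13) + 0.221·(-1.61,0.27) = (-3.6588,-0.8206)
  v4: (1-0.221)·(-0.5,-2.21) + 0.221·(-0.69,-1.21) = (-0.5420,-1.9890)
  v5: (1-0.221)·(3.83,-1.74) + 0.221·(1.7,-0.28) = (3.3593,-1.4173)
Perimeter = Σ |v_{i+1} − v_i|:
  edge 1→2: √(-2.7147² + 1.6218²) = 3.1623 (running 3.1623)
  edge 2→3: √(-3.4901² + -3.7605²) = 5.1306 (running 8.2929)
  edge 3→4: √(3.1168² + -1.1684²) = 3.3286 (running 11.6215)
  edge 4→5: √(3.9013² + 0.5717²) = 3.9429 (running 15.5644)
  edge 5→1: √(-0.8132² + 2.7355²) = 2.8538 (running 18.4181)
Perimeter = 18.4181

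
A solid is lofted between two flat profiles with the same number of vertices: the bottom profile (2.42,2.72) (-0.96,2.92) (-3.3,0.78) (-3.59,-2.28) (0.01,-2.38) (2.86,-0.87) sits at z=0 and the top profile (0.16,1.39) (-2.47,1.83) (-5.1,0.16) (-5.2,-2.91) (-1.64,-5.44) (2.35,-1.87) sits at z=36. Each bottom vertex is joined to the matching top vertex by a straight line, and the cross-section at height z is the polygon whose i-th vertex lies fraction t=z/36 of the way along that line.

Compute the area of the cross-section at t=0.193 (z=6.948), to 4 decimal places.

Area at t=0.193: 28.5698

Cross-section at t=0.193: each vertex is (1-t)·p0[i] + t·p1[i].
  v1: (1-0.193)·(2.42,2.72) + 0.193·(0.16,1.39) = (1.9838,2.4633)
  v2: (1-0.193)·(-0.96,2.92) + 0.193·(-2.47,1.83) = (-1.2514,2.7096)
  v3: (1-0.193)·(-3.3,0.78) + 0.193·(-5.1,0.16) = (-3.6474,0.6603)
  v4: (1-0.193)·(-3.59,-2.28) + 0.193·(-5.2,-2.91) = (-3.9007,-2.4016)
  v5: (1-0.193)·(0.01,-2.38) + 0.193·(-1.64,-5.44) = (-0.3084,-2.9706)
  v6: (1-0.193)·(2.86,-0.87) + 0.193·(2.35,-1.87) = (2.7616,-1.0630)
Shoelace sum Σ(x_i·y_{i+1} − x_{i+1}·y_i):
  i=1: 1.9838·2.7096 − -1.2514·2.4633 = +8.4581 (running +8.4581)
  i=2: -1.2514·0.6603 − -3.6474·2.7096 = +9.0567 (running +17.5148)
  i=3: -3.6474·-2.4016 − -3.9007·0.6603 = +11.3354 (running +28.8502)
  i=4: -3.9007·-2.9706 − -0.3084·-2.4016 = +10.8467 (running +39.6968)
  i=5: -0.3084·-1.0630 − 2.7616·-2.9706 = +8.5313 (running +48.2282)
  i=6: 2.7616·2.4633 − 1.9838·-1.0630 = +8.9114 (running +57.1396)
Area = |Σ|/2 = |57.1396|/2 = 28.5698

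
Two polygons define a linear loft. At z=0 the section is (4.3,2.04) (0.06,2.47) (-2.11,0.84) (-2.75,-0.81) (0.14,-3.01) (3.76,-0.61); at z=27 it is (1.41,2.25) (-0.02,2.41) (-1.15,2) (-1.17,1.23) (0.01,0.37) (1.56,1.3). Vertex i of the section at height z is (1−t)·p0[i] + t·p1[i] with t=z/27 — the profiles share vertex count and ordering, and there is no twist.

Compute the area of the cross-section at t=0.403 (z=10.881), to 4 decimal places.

Cross-section at t=0.403: each vertex is (1-t)·p0[i] + t·p1[i].
  v1: (1-0.403)·(4.3,2.04) + 0.403·(1.41,2.25) = (3.1353,2.1246)
  v2: (1-0.403)·(0.06,2.47) + 0.403·(-0.02,2.41) = (0.0278,2.4458)
  v3: (1-0.403)·(-2.11,0.84) + 0.403·(-1.15,2) = (-1.7231,1.3075)
  v4: (1-0.403)·(-2.75,-0.81) + 0.403·(-1.17,1.23) = (-2.1133,0.0121)
  v5: (1-0.403)·(0.14,-3.01) + 0.403·(0.01,0.37) = (0.0876,-1.6479)
  v6: (1-0.403)·(3.76,-0.61) + 0.403·(1.56,1.3) = (2.8734,0.1597)
Shoelace sum Σ(x_i·y_{i+1} − x_{i+1}·y_i):
  i=1: 3.1353·2.4458 − 0.0278·2.1246 = +7.6095 (running +7.6095)
  i=2: 0.0278·1.3075 − -1.7231·2.4458 = +4.2507 (running +11.8602)
  i=3: -1.7231·0.0121 − -2.1133·1.3075 = +2.7422 (running +14.6024)
  i=4: -2.1133·-1.6479 − 0.0876·0.0121 = +3.4813 (running +18.0837)
  i=5: 0.0876·0.1597 − 2.8734·-1.6479 = +4.7490 (running +22.8326)
  i=6: 2.8734·2.1246 − 3.1353·0.1597 = +5.6041 (running +28.4367)
Area = |Σ|/2 = |28.4367|/2 = 14.2184

Area at t=0.403: 14.2184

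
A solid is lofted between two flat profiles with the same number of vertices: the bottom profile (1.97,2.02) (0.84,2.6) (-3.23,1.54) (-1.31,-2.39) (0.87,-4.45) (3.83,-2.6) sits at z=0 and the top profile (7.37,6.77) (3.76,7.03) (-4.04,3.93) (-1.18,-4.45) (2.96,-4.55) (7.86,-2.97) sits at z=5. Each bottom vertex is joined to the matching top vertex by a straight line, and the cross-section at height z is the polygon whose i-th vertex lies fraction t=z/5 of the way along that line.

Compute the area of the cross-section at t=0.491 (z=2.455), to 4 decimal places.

Area at t=0.491: 61.2188

Cross-section at t=0.491: each vertex is (1-t)·p0[i] + t·p1[i].
  v1: (1-0.491)·(1.97,2.02) + 0.491·(7.37,6.77) = (4.6214,4.3522)
  v2: (1-0.491)·(0.84,2.6) + 0.491·(3.76,7.03) = (2.2737,4.7751)
  v3: (1-0.491)·(-3.23,1.54) + 0.491·(-4.04,3.93) = (-3.6277,2.7135)
  v4: (1-0.491)·(-1.31,-2.39) + 0.491·(-1.18,-4.45) = (-1.2462,-3.4015)
  v5: (1-0.491)·(0.87,-4.45) + 0.491·(2.96,-4.55) = (1.8962,-4.4991)
  v6: (1-0.491)·(3.83,-2.6) + 0.491·(7.86,-2.97) = (5.8087,-2.7817)
Shoelace sum Σ(x_i·y_{i+1} − x_{i+1}·y_i):
  i=1: 4.6214·4.7751 − 2.2737·4.3522 = +12.1720 (running +12.1720)
  i=2: 2.2737·2.7135 − -3.6277·4.7751 = +23.4925 (running +35.6645)
  i=3: -3.6277·-3.4015 − -1.2462·2.7135 = +15.7210 (running +51.3855)
  i=4: -1.2462·-4.4991 − 1.8962·-3.4015 = +12.0565 (running +63.4419)
  i=5: 1.8962·-2.7817 − 5.8087·-4.4991 = +20.8595 (running +84.3014)
  i=6: 5.8087·4.3522 − 4.6214·-2.7817 = +38.1363 (running +122.4377)
Area = |Σ|/2 = |122.4377|/2 = 61.2188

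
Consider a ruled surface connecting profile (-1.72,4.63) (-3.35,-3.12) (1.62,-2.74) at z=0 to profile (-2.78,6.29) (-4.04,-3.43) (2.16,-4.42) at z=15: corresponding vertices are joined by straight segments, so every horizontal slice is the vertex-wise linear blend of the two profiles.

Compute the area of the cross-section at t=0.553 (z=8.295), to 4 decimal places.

Cross-section at t=0.553: each vertex is (1-t)·p0[i] + t·p1[i].
  v1: (1-0.553)·(-1.72,4.63) + 0.553·(-2.78,6.29) = (-2.3062,5.5480)
  v2: (1-0.553)·(-3.35,-3.12) + 0.553·(-4.04,-3.43) = (-3.7316,-3.2914)
  v3: (1-0.553)·(1.62,-2.74) + 0.553·(2.16,-4.42) = (1.9186,-3.6690)
Shoelace sum Σ(x_i·y_{i+1} − x_{i+1}·y_i):
  i=1: -2.3062·-3.2914 − -3.7316·5.5480 = +28.2933 (running +28.2933)
  i=2: -3.7316·-3.6690 − 1.9186·-3.2914 = +20.0063 (running +48.2996)
  i=3: 1.9186·5.5480 − -2.3062·-3.6690 = +2.1830 (running +50.4826)
Area = |Σ|/2 = |50.4826|/2 = 25.2413

Area at t=0.553: 25.2413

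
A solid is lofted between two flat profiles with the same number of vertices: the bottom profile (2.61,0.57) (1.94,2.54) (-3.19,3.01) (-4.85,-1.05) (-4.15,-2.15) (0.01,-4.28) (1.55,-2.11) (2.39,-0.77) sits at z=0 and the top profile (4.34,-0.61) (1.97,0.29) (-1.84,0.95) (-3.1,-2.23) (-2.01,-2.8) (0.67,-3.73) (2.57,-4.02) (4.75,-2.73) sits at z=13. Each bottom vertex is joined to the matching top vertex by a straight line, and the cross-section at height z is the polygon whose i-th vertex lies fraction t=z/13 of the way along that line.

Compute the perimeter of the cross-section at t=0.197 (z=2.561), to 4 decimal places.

Perimeter at t=0.197: 22.2449

Cross-section at t=0.197: each vertex is (1-t)·p0[i] + t·p1[i].
  v1: (1-0.197)·(2.61,0.57) + 0.197·(4.34,-0.61) = (2.9508,0.3375)
  v2: (1-0.197)·(1.94,2.54) + 0.197·(1.97,0.29) = (1.9459,2.0967)
  v3: (1-0.197)·(-3.19,3.01) + 0.197·(-1.84,0.95) = (-2.9240,2.6042)
  v4: (1-0.197)·(-4.85,-1.05) + 0.197·(-3.1,-2.23) = (-4.5052,-1.2825)
  v5: (1-0.197)·(-4.15,-2.15) + 0.197·(-2.01,-2.8) = (-3.7284,-2.2780)
  v6: (1-0.197)·(0.01,-4.28) + 0.197·(0.67,-3.73) = (0.1400,-4.1717)
  v7: (1-0.197)·(1.55,-2.11) + 0.197·(2.57,-4.02) = (1.7509,-2.4863)
  v8: (1-0.197)·(2.39,-0.77) + 0.197·(4.75,-2.73) = (2.8549,-1.1561)
Perimeter = Σ |v_{i+1} − v_i|:
  edge 1→2: √(-1.0049² + 1.7592²) = 2.0260 (running 2.0260)
  edge 2→3: √(-4.8700² + 0.5074²) = 4.8963 (running 6.9223)
  edge 3→4: √(-1.5812² + -3.8866²) = 4.1960 (running 11.1183)
  edge 4→5: √(0.7768² + -0.9956²) = 1.2628 (running 12.3811)
  edge 5→6: √(3.8684² + -1.8936²) = 4.3070 (running 16.6881)
  edge 6→7: √(1.6109² + 1.6854²) = 2.3314 (running 19.0196)
  edge 7→8: √(1.1040² + 1.3301²) = 1.7286 (running 20.7482)
  edge 8→1: √(0.0959² + 1.4937²) = 1.4967 (running 22.2449)
Perimeter = 22.2449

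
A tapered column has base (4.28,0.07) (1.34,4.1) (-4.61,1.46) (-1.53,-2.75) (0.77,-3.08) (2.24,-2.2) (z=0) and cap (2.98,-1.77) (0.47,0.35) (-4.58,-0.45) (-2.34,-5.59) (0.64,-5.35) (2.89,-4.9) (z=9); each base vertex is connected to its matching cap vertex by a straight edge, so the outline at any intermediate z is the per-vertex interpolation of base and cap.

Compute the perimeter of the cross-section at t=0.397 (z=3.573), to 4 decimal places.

Cross-section at t=0.397: each vertex is (1-t)·p0[i] + t·p1[i].
  v1: (1-0.397)·(4.28,0.07) + 0.397·(2.98,-1.77) = (3.7639,-0.6605)
  v2: (1-0.397)·(1.34,4.1) + 0.397·(0.47,0.35) = (0.9946,2.6112)
  v3: (1-0.397)·(-4.61,1.46) + 0.397·(-4.58,-0.45) = (-4.5981,0.7017)
  v4: (1-0.397)·(-1.53,-2.75) + 0.397·(-2.34,-5.59) = (-1.8516,-3.8775)
  v5: (1-0.397)·(0.77,-3.08) + 0.397·(0.64,-5.35) = (0.7184,-3.9812)
  v6: (1-0.397)·(2.24,-2.2) + 0.397·(2.89,-4.9) = (2.4981,-3.2719)
Perimeter = Σ |v_{i+1} − v_i|:
  edge 1→2: √(-2.7693² + 3.2717²) = 4.2864 (running 4.2864)
  edge 2→3: √(-5.5927² + -1.9095²) = 5.9097 (running 10.1961)
  edge 3→4: √(2.7465² + -4.5792²) = 5.3397 (running 15.5358)
  edge 4→5: √(2.5700² + -0.1037²) = 2.5721 (running 18.1079)
  edge 5→6: √(1.7797² + 0.7093²) = 1.9158 (running 20.0237)
  edge 6→1: √(1.2659² + 2.6114²) = 2.9020 (running 22.9257)
Perimeter = 22.9257

Perimeter at t=0.397: 22.9257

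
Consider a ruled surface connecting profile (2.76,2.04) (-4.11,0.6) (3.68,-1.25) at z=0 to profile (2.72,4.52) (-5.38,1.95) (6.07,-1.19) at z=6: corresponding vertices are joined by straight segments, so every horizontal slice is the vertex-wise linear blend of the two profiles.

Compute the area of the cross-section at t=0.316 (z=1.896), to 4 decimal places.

Cross-section at t=0.316: each vertex is (1-t)·p0[i] + t·p1[i].
  v1: (1-0.316)·(2.76,2.04) + 0.316·(2.72,4.52) = (2.7474,2.8237)
  v2: (1-0.316)·(-4.11,0.6) + 0.316·(-5.38,1.95) = (-4.5113,1.0266)
  v3: (1-0.316)·(3.68,-1.25) + 0.316·(6.07,-1.19) = (4.4352,-1.2310)
Shoelace sum Σ(x_i·y_{i+1} − x_{i+1}·y_i):
  i=1: 2.7474·1.0266 − -4.5113·2.8237 = +15.5590 (running +15.5590)
  i=2: -4.5113·-1.2310 − 4.4352·1.0266 = +1.0004 (running +16.5594)
  i=3: 4.4352·2.8237 − 2.7474·-1.2310 = +15.9058 (running +32.4652)
Area = |Σ|/2 = |32.4652|/2 = 16.2326

Area at t=0.316: 16.2326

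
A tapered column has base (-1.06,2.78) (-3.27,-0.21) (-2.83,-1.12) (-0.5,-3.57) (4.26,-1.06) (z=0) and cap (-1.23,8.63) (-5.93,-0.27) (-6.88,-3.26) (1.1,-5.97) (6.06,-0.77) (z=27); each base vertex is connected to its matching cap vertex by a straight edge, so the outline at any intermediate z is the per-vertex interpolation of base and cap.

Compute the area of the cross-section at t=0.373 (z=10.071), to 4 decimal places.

Cross-section at t=0.373: each vertex is (1-t)·p0[i] + t·p1[i].
  v1: (1-0.373)·(-1.06,2.78) + 0.373·(-1.23,8.63) = (-1.1234,4.9620)
  v2: (1-0.373)·(-3.27,-0.21) + 0.373·(-5.93,-0.27) = (-4.2622,-0.2324)
  v3: (1-0.373)·(-2.83,-1.12) + 0.373·(-6.88,-3.26) = (-4.3407,-1.9182)
  v4: (1-0.373)·(-0.5,-3.57) + 0.373·(1.1,-5.97) = (0.0968,-4.4652)
  v5: (1-0.373)·(4.26,-1.06) + 0.373·(6.06,-0.77) = (4.9314,-0.9518)
Shoelace sum Σ(x_i·y_{i+1} − x_{i+1}·y_i):
  i=1: -1.1234·-0.2324 − -4.2622·4.9620 = +21.4102 (running +21.4102)
  i=2: -4.2622·-1.9182 − -4.3407·-0.2324 = +7.1671 (running +28.5773)
  i=3: -4.3407·-4.4652 − 0.0968·-1.9182 = +19.5676 (running +48.1449)
  i=4: 0.0968·-0.9518 − 4.9314·-4.4652 = +21.9276 (running +70.0724)
  i=5: 4.9314·4.9620 − -1.1234·-0.9518 = +23.4006 (running +93.4730)
Area = |Σ|/2 = |93.4730|/2 = 46.7365

Area at t=0.373: 46.7365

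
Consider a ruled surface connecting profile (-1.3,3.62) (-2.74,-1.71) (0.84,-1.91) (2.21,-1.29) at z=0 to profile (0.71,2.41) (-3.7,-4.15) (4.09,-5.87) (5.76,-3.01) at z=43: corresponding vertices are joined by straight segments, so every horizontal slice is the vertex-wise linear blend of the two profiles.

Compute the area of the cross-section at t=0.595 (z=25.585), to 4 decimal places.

Area at t=0.595: 28.5724

Cross-section at t=0.595: each vertex is (1-t)·p0[i] + t·p1[i].
  v1: (1-0.595)·(-1.3,3.62) + 0.595·(0.71,2.41) = (-0.1041,2.9001)
  v2: (1-0.595)·(-2.74,-1.71) + 0.595·(-3.7,-4.15) = (-3.3112,-3.1618)
  v3: (1-0.595)·(0.84,-1.91) + 0.595·(4.09,-5.87) = (2.7737,-4.2662)
  v4: (1-0.595)·(2.21,-1.29) + 0.595·(5.76,-3.01) = (4.3222,-2.3134)
Shoelace sum Σ(x_i·y_{i+1} − x_{i+1}·y_i):
  i=1: -0.1041·-3.1618 − -3.3112·2.9001 = +9.9316 (running +9.9316)
  i=2: -3.3112·-4.2662 − 2.7737·-3.1618 = +22.8963 (running +32.8279)
  i=3: 2.7737·-2.3134 − 4.3222·-4.2662 = +12.0228 (running +44.8507)
  i=4: 4.3222·2.9001 − -0.1041·-2.3134 = +12.2940 (running +57.1447)
Area = |Σ|/2 = |57.1447|/2 = 28.5724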